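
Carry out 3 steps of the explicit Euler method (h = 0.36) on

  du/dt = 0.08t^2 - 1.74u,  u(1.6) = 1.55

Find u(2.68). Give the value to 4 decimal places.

0.2875

Euler: u_{n+1} = u_n + h·f(t_n, u_n).
t=1.600000, u=1.550000: f=-2.492200 → u ← 1.550000 + 0.36·(-2.492200) = 0.652808
t=1.960000, u=0.652808: f=-0.828558 → u ← 0.652808 + 0.36·(-0.828558) = 0.354527
t=2.320000, u=0.354527: f=-0.186285 → u ← 0.354527 + 0.36·(-0.186285) = 0.287464
u(2.68) ≈ 0.2875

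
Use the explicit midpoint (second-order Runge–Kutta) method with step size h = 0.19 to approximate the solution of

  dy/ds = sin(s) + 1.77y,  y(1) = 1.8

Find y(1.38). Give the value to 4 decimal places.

3.9767

Midpoint: k1 = f(s_n, y_n); k2 = f(s_n + h/2, y_n + (h/2)·k1); y_{n+1} = y_n + h·k2.
s=1.000000, y=1.800000:
  k1 = f(1.000000, 1.800000) = 4.027471
  k2 = f(1.095000, 2.182610) = 4.752147
  y ← 1.800000 + 0.19·4.752147 = 2.702908
s=1.190000, y=2.702908:
  k1 = f(1.190000, 2.702908) = 5.712516
  k2 = f(1.285000, 3.245597) = 6.704144
  y ← 2.702908 + 0.19·6.704144 = 3.976695
y(1.38) ≈ 3.9767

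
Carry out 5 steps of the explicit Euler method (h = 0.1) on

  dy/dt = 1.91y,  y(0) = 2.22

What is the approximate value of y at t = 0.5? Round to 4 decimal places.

Euler: y_{n+1} = y_n + h·f(t_n, y_n).
t=0.000000, y=2.220000: f=4.240200 → y ← 2.220000 + 0.1·4.240200 = 2.644020
t=0.100000, y=2.644020: f=5.050078 → y ← 2.644020 + 0.1·5.050078 = 3.149028
t=0.200000, y=3.149028: f=6.014643 → y ← 3.149028 + 0.1·6.014643 = 3.750492
t=0.300000, y=3.750492: f=7.163440 → y ← 3.750492 + 0.1·7.163440 = 4.466836
t=0.400000, y=4.466836: f=8.531657 → y ← 4.466836 + 0.1·8.531657 = 5.320002
y(0.5) ≈ 5.3200

5.3200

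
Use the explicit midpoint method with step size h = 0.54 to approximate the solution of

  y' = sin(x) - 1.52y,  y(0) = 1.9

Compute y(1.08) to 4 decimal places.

Midpoint: k1 = f(x_n, y_n); k2 = f(x_n + h/2, y_n + (h/2)·k1); y_{n+1} = y_n + h·k2.
x=0.000000, y=1.900000:
  k1 = f(0.000000, 1.900000) = -2.888000
  k2 = f(0.270000, 1.120240) = -1.436033
  y ← 1.900000 + 0.54·(-1.436033) = 1.124542
x=0.540000, y=1.124542:
  k1 = f(0.540000, 1.124542) = -1.195168
  k2 = f(0.810000, 0.801847) = -0.494520
  y ← 1.124542 + 0.54·(-0.494520) = 0.857501
y(1.08) ≈ 0.8575

0.8575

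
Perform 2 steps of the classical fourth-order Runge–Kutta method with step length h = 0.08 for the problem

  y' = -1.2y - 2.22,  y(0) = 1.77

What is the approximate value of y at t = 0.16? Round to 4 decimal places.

1.1376

RK4: k1 = f(t_n, y_n); k2 = f(t_n + h/2, y_n + (h/2)·k1); k3 = f(t_n + h/2, y_n + (h/2)·k2); k4 = f(t_n + h, y_n + h·k3); y_{n+1} = y_n + (h/6)·(k1 + 2k2 + 2k3 + k4).
t=0.000000, y=1.770000:
  k1 = f(0.000000, 1.770000) = -4.344000
  k2 = f(0.040000, 1.596240) = -4.135488
  k3 = f(0.040000, 1.604580) = -4.145497
  k4 = f(0.080000, 1.438360) = -3.946032
  y ← 1.770000 + (0.08/6)·(k1 + 2k2 + 2k3 + k4) = 1.438640
t=0.080000, y=1.438640:
  k1 = f(0.080000, 1.438640) = -3.946368
  k2 = f(0.120000, 1.280785) = -3.756942
  k3 = f(0.120000, 1.288362) = -3.766035
  k4 = f(0.160000, 1.137357) = -3.584829
  y ← 1.438640 + (0.08/6)·(k1 + 2k2 + 2k3 + k4) = 1.137611
y(0.16) ≈ 1.1376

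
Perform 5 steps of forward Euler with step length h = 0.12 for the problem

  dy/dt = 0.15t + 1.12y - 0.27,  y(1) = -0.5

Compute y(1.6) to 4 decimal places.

Euler: y_{n+1} = y_n + h·f(t_n, y_n).
t=1.000000, y=-0.500000: f=-0.680000 → y ← -0.500000 + 0.12·(-0.680000) = -0.581600
t=1.120000, y=-0.581600: f=-0.753392 → y ← -0.581600 + 0.12·(-0.753392) = -0.672007
t=1.240000, y=-0.672007: f=-0.836648 → y ← -0.672007 + 0.12·(-0.836648) = -0.772405
t=1.360000, y=-0.772405: f=-0.931093 → y ← -0.772405 + 0.12·(-0.931093) = -0.884136
t=1.480000, y=-0.884136: f=-1.038232 → y ← -0.884136 + 0.12·(-1.038232) = -1.008724
y(1.6) ≈ -1.0087

-1.0087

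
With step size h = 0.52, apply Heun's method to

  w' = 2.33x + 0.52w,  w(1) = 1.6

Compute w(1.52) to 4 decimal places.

Heun: k1 = f(x_n, w_n); k2 = f(x_n + h, w_n + h·k1); w_{n+1} = w_n + (h/2)·(k1 + k2).
x=1.000000, w=1.600000:
  k1 = f(1.000000, 1.600000) = 3.162000
  k2 = f(1.520000, 3.244240) = 5.228605
  w ← 1.600000 + (0.52/2)·(3.162000 + 5.228605) = 3.781557
w(1.52) ≈ 3.7816

3.7816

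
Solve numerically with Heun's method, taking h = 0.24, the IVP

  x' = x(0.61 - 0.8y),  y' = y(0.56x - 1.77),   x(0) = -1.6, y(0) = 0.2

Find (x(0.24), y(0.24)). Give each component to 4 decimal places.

Heun on (x,y): k1 = f(t_n, state_n); k2 = f(t_n + h, state_n + h·k1); state_{n+1} = state_n + (h/2)·(k1 + k2).
0.000000: (-1.600000, 0.200000)
  k1 = (-0.720000, -0.533200)
  predictor → (-1.772800, 0.072032)
  k2 = (-0.979249, -0.199008)
  → (-1.803910, 0.112135)
(x(0.24), y(0.24)) ≈ (-1.8039, 0.1121)

-1.8039, 0.1121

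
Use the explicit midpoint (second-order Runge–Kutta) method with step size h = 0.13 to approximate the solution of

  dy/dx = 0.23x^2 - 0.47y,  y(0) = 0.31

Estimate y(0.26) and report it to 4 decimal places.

Midpoint: k1 = f(x_n, y_n); k2 = f(x_n + h/2, y_n + (h/2)·k1); y_{n+1} = y_n + h·k2.
x=0.000000, y=0.310000:
  k1 = f(0.000000, 0.310000) = -0.145700
  k2 = f(0.065000, 0.300530) = -0.140277
  y ← 0.310000 + 0.13·(-0.140277) = 0.291764
x=0.130000, y=0.291764:
  k1 = f(0.130000, 0.291764) = -0.133242
  k2 = f(0.195000, 0.283103) = -0.124313
  y ← 0.291764 + 0.13·(-0.124313) = 0.275603
y(0.26) ≈ 0.2756

0.2756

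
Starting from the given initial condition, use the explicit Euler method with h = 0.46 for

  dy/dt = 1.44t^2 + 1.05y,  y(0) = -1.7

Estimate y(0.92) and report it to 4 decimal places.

Euler: y_{n+1} = y_n + h·f(t_n, y_n).
t=0.000000, y=-1.700000: f=-1.785000 → y ← -1.700000 + 0.46·(-1.785000) = -2.521100
t=0.460000, y=-2.521100: f=-2.342451 → y ← -2.521100 + 0.46·(-2.342451) = -3.598627
y(0.92) ≈ -3.5986

-3.5986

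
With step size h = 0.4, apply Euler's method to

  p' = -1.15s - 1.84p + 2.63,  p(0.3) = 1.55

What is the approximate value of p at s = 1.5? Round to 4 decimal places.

0.8309

Euler: p_{n+1} = p_n + h·f(s_n, p_n).
s=0.300000, p=1.550000: f=-0.567000 → p ← 1.550000 + 0.4·(-0.567000) = 1.323200
s=0.700000, p=1.323200: f=-0.609688 → p ← 1.323200 + 0.4·(-0.609688) = 1.079325
s=1.100000, p=1.079325: f=-0.620958 → p ← 1.079325 + 0.4·(-0.620958) = 0.830942
p(1.5) ≈ 0.8309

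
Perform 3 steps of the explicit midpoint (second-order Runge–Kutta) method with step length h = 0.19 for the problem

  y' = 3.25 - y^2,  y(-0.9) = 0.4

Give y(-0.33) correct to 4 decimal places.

Midpoint: k1 = f(x_n, y_n); k2 = f(x_n + h/2, y_n + (h/2)·k1); y_{n+1} = y_n + h·k2.
x=-0.900000, y=0.400000:
  k1 = f(-0.900000, 0.400000) = 3.090000
  k2 = f(-0.805000, 0.693550) = 2.768988
  y ← 0.400000 + 0.19·2.768988 = 0.926108
x=-0.710000, y=0.926108:
  k1 = f(-0.710000, 0.926108) = 2.392324
  k2 = f(-0.615000, 1.153379) = 1.919718
  y ← 0.926108 + 0.19·1.919718 = 1.290854
x=-0.520000, y=1.290854:
  k1 = f(-0.520000, 1.290854) = 1.583695
  k2 = f(-0.425000, 1.441305) = 1.172639
  y ← 1.290854 + 0.19·1.172639 = 1.513656
y(-0.33) ≈ 1.5137

1.5137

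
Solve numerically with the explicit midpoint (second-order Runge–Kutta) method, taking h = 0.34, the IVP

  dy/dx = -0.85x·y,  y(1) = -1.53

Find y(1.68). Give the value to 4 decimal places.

-0.7048

Midpoint: k1 = f(x_n, y_n); k2 = f(x_n + h/2, y_n + (h/2)·k1); y_{n+1} = y_n + h·k2.
x=1.000000, y=-1.530000:
  k1 = f(1.000000, -1.530000) = 1.300500
  k2 = f(1.170000, -1.308915) = 1.301716
  y ← -1.530000 + 0.34·1.301716 = -1.087417
x=1.340000, y=-1.087417:
  k1 = f(1.340000, -1.087417) = 1.238567
  k2 = f(1.510000, -0.876860) = 1.125450
  y ← -1.087417 + 0.34·1.125450 = -0.704764
y(1.68) ≈ -0.7048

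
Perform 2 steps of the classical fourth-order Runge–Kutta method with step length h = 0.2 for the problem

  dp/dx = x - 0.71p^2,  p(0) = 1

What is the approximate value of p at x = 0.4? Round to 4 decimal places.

0.8474

RK4: k1 = f(x_n, p_n); k2 = f(x_n + h/2, p_n + (h/2)·k1); k3 = f(x_n + h/2, p_n + (h/2)·k2); k4 = f(x_n + h, p_n + h·k3); p_{n+1} = p_n + (h/6)·(k1 + 2k2 + 2k3 + k4).
x=0.000000, p=1.000000:
  k1 = f(0.000000, 1.000000) = -0.710000
  k2 = f(0.100000, 0.929000) = -0.512759
  k3 = f(0.100000, 0.948724) = -0.539055
  k4 = f(0.200000, 0.892189) = -0.365161
  p ← 1.000000 + (0.2/6)·(k1 + 2k2 + 2k3 + k4) = 0.894040
x=0.200000, p=0.894040:
  k1 = f(0.200000, 0.894040) = -0.367509
  k2 = f(0.300000, 0.857289) = -0.221811
  k3 = f(0.300000, 0.871859) = -0.239698
  k4 = f(0.400000, 0.846101) = -0.108279
  p ← 0.894040 + (0.2/6)·(k1 + 2k2 + 2k3 + k4) = 0.847413
p(0.4) ≈ 0.8474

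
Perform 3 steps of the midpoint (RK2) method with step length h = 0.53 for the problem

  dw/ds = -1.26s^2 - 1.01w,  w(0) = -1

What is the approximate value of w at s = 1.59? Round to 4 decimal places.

-1.4397

Midpoint: k1 = f(s_n, w_n); k2 = f(s_n + h/2, w_n + (h/2)·k1); w_{n+1} = w_n + h·k2.
s=0.000000, w=-1.000000:
  k1 = f(0.000000, -1.000000) = 1.010000
  k2 = f(0.265000, -0.732350) = 0.651190
  w ← -1.000000 + 0.53·0.651190 = -0.654869
s=0.530000, w=-0.654869:
  k1 = f(0.530000, -0.654869) = 0.307484
  k2 = f(0.795000, -0.573386) = -0.217232
  w ← -0.654869 + 0.53·(-0.217232) = -0.770002
s=1.060000, w=-0.770002:
  k1 = f(1.060000, -0.770002) = -0.638034
  k2 = f(1.325000, -0.939081) = -1.263616
  w ← -0.770002 + 0.53·(-1.263616) = -1.439718
w(1.59) ≈ -1.4397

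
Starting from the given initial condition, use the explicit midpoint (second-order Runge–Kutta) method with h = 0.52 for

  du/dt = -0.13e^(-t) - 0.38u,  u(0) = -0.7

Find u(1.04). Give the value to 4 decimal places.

-0.5373

Midpoint: k1 = f(t_n, u_n); k2 = f(t_n + h/2, u_n + (h/2)·k1); u_{n+1} = u_n + h·k2.
t=0.000000, u=-0.700000:
  k1 = f(0.000000, -0.700000) = 0.136000
  k2 = f(0.260000, -0.664640) = 0.152326
  u ← -0.700000 + 0.52·0.152326 = -0.620790
t=0.520000, u=-0.620790:
  k1 = f(0.520000, -0.620790) = 0.158613
  k2 = f(0.780000, -0.579551) = 0.160637
  u ← -0.620790 + 0.52·0.160637 = -0.537259
u(1.04) ≈ -0.5373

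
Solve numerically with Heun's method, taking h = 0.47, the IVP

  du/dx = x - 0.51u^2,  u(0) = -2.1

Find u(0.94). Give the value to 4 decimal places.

-10.5682

Heun: k1 = f(x_n, u_n); k2 = f(x_n + h, u_n + h·k1); u_{n+1} = u_n + (h/2)·(k1 + k2).
x=0.000000, u=-2.100000:
  k1 = f(0.000000, -2.100000) = -2.249100
  k2 = f(0.470000, -3.157077) = -4.613239
  u ← -2.100000 + (0.47/2)·(-2.249100 + (-4.613239)) = -3.712650
x=0.470000, u=-3.712650:
  k1 = f(0.470000, -3.712650) = -6.559721
  k2 = f(0.940000, -6.795719) = -22.612714
  u ← -3.712650 + (0.47/2)·(-6.559721 + (-22.612714)) = -10.568172
u(0.94) ≈ -10.5682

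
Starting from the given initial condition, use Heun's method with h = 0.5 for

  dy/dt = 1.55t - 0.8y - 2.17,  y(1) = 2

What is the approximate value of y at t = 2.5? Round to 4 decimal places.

Heun: k1 = f(t_n, y_n); k2 = f(t_n + h, y_n + h·k1); y_{n+1} = y_n + (h/2)·(k1 + k2).
t=1.000000, y=2.000000:
  k1 = f(1.000000, 2.000000) = -2.220000
  k2 = f(1.500000, 0.890000) = -0.557000
  y ← 2.000000 + (0.5/2)·(-2.220000 + (-0.557000)) = 1.305750
t=1.500000, y=1.305750:
  k1 = f(1.500000, 1.305750) = -0.889600
  k2 = f(2.000000, 0.860950) = 0.241240
  y ← 1.305750 + (0.5/2)·(-0.889600 + 0.241240) = 1.143660
t=2.000000, y=1.143660:
  k1 = f(2.000000, 1.143660) = 0.015072
  k2 = f(2.500000, 1.151196) = 0.784043
  y ← 1.143660 + (0.5/2)·(0.015072 + 0.784043) = 1.343439
y(2.5) ≈ 1.3434

1.3434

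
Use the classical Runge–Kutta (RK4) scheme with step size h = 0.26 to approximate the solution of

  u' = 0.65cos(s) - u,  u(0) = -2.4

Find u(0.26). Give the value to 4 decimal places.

-1.7035

RK4: k1 = f(s_n, u_n); k2 = f(s_n + h/2, u_n + (h/2)·k1); k3 = f(s_n + h/2, u_n + (h/2)·k2); k4 = f(s_n + h, u_n + h·k3); u_{n+1} = u_n + (h/6)·(k1 + 2k2 + 2k3 + k4).
s=0.000000, u=-2.400000:
  k1 = f(0.000000, -2.400000) = 3.050000
  k2 = f(0.130000, -2.003500) = 2.648015
  k3 = f(0.130000, -2.055758) = 2.700273
  k4 = f(0.260000, -1.697929) = 2.326082
  u ← -2.400000 + (0.26/6)·(k1 + 2k2 + 2k3 + k4) = -1.703518
u(0.26) ≈ -1.7035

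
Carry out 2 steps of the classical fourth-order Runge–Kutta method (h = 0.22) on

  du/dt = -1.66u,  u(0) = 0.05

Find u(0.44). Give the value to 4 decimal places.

RK4: k1 = f(t_n, u_n); k2 = f(t_n + h/2, u_n + (h/2)·k1); k3 = f(t_n + h/2, u_n + (h/2)·k2); k4 = f(t_n + h, u_n + h·k3); u_{n+1} = u_n + (h/6)·(k1 + 2k2 + 2k3 + k4).
t=0.000000, u=0.050000:
  k1 = f(0.000000, 0.050000) = -0.083000
  k2 = f(0.110000, 0.040870) = -0.067844
  k3 = f(0.110000, 0.042537) = -0.070612
  k4 = f(0.220000, 0.034465) = -0.057213
  u ← 0.050000 + (0.22/6)·(k1 + 2k2 + 2k3 + k4) = 0.034705
t=0.220000, u=0.034705:
  k1 = f(0.220000, 0.034705) = -0.057611
  k2 = f(0.330000, 0.028368) = -0.047091
  k3 = f(0.330000, 0.029525) = -0.049012
  k4 = f(0.440000, 0.023923) = -0.039712
  u ← 0.034705 + (0.22/6)·(k1 + 2k2 + 2k3 + k4) = 0.024089
u(0.44) ≈ 0.0241

0.0241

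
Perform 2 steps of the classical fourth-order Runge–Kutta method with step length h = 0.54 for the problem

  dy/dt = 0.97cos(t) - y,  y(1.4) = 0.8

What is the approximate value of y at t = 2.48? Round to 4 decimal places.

-0.0033

RK4: k1 = f(t_n, y_n); k2 = f(t_n + h/2, y_n + (h/2)·k1); k3 = f(t_n + h/2, y_n + (h/2)·k2); k4 = f(t_n + h, y_n + h·k3); y_{n+1} = y_n + (h/6)·(k1 + 2k2 + 2k3 + k4).
t=1.400000, y=0.800000:
  k1 = f(1.400000, 0.800000) = -0.635132
  k2 = f(1.670000, 0.628514) = -0.724584
  k3 = f(1.670000, 0.604362) = -0.700432
  k4 = f(1.940000, 0.421767) = -0.771813
  y ← 0.800000 + (0.54/6)·(k1 + 2k2 + 2k3 + k4) = 0.416872
t=1.940000, y=0.416872:
  k1 = f(1.940000, 0.416872) = -0.766919
  k2 = f(2.210000, 0.209804) = -0.788464
  k3 = f(2.210000, 0.203987) = -0.782647
  k4 = f(2.480000, -0.005757) = -0.759587
  y ← 0.416872 + (0.54/6)·(k1 + 2k2 + 2k3 + k4) = -0.003313
y(2.48) ≈ -0.0033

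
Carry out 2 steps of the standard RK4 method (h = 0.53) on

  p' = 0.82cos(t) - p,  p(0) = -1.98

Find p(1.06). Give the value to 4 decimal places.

RK4: k1 = f(t_n, p_n); k2 = f(t_n + h/2, p_n + (h/2)·k1); k3 = f(t_n + h/2, p_n + (h/2)·k2); k4 = f(t_n + h, p_n + h·k3); p_{n+1} = p_n + (h/6)·(k1 + 2k2 + 2k3 + k4).
t=0.000000, p=-1.980000:
  k1 = f(0.000000, -1.980000) = 2.800000
  k2 = f(0.265000, -1.238000) = 2.029376
  k3 = f(0.265000, -1.442215) = 2.233591
  k4 = f(0.530000, -0.796197) = 1.503698
  p ← -1.980000 + (0.53/6)·(k1 + 2k2 + 2k3 + k4) = -0.846716
t=0.530000, p=-0.846716:
  k1 = f(0.530000, -0.846716) = 1.554218
  k2 = f(0.795000, -0.434848) = 1.009082
  k3 = f(0.795000, -0.579309) = 1.153543
  k4 = f(1.060000, -0.235338) = 0.636213
  p ← -0.846716 + (0.53/6)·(k1 + 2k2 + 2k3 + k4) = -0.271164
p(1.06) ≈ -0.2712

-0.2712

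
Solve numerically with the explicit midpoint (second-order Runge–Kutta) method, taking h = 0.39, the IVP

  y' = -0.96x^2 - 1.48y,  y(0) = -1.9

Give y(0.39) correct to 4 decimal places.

-1.1341

Midpoint: k1 = f(x_n, y_n); k2 = f(x_n + h/2, y_n + (h/2)·k1); y_{n+1} = y_n + h·k2.
x=0.000000, y=-1.900000:
  k1 = f(0.000000, -1.900000) = 2.812000
  k2 = f(0.195000, -1.351660) = 1.963953
  y ← -1.900000 + 0.39·1.963953 = -1.134058
y(0.39) ≈ -1.1341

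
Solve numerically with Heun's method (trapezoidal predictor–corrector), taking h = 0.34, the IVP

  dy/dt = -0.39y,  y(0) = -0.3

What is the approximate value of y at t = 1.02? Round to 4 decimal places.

Heun: k1 = f(t_n, y_n); k2 = f(t_n + h, y_n + h·k1); y_{n+1} = y_n + (h/2)·(k1 + k2).
t=0.000000, y=-0.300000:
  k1 = f(0.000000, -0.300000) = 0.117000
  k2 = f(0.340000, -0.260220) = 0.101486
  y ← -0.300000 + (0.34/2)·(0.117000 + 0.101486) = -0.262857
t=0.340000, y=-0.262857:
  k1 = f(0.340000, -0.262857) = 0.102514
  k2 = f(0.680000, -0.228003) = 0.088921
  y ← -0.262857 + (0.34/2)·(0.102514 + 0.088921) = -0.230313
t=0.680000, y=-0.230313:
  k1 = f(0.680000, -0.230313) = 0.089822
  k2 = f(1.020000, -0.199774) = 0.077912
  y ← -0.230313 + (0.34/2)·(0.089822 + 0.077912) = -0.201799
y(1.02) ≈ -0.2018

-0.2018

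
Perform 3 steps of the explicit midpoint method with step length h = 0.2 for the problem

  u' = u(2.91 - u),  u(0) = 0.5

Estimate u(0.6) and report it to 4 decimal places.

1.5783

Midpoint: k1 = f(t_n, u_n); k2 = f(t_n + h/2, u_n + (h/2)·k1); u_{n+1} = u_n + h·k2.
t=0.000000, u=0.500000:
  k1 = f(0.000000, 0.500000) = 1.205000
  k2 = f(0.100000, 0.620500) = 1.420635
  u ← 0.500000 + 0.2·1.420635 = 0.784127
t=0.200000, u=0.784127:
  k1 = f(0.200000, 0.784127) = 1.666954
  k2 = f(0.300000, 0.950822) = 1.862830
  u ← 0.784127 + 0.2·1.862830 = 1.156693
t=0.400000, u=1.156693:
  k1 = f(0.400000, 1.156693) = 2.028038
  k2 = f(0.500000, 1.359497) = 2.107904
  u ← 1.156693 + 0.2·2.107904 = 1.578274
u(0.6) ≈ 1.5783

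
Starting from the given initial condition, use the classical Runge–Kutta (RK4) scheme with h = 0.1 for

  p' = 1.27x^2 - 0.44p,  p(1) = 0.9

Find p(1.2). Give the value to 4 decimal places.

RK4: k1 = f(x_n, p_n); k2 = f(x_n + h/2, p_n + (h/2)·k1); k3 = f(x_n + h/2, p_n + (h/2)·k2); k4 = f(x_n + h, p_n + h·k3); p_{n+1} = p_n + (h/6)·(k1 + 2k2 + 2k3 + k4).
x=1.000000, p=0.900000:
  k1 = f(1.000000, 0.900000) = 0.874000
  k2 = f(1.050000, 0.943700) = 0.984947
  k3 = f(1.050000, 0.949247) = 0.982506
  k4 = f(1.100000, 0.998251) = 1.097470
  p ← 0.900000 + (0.1/6)·(k1 + 2k2 + 2k3 + k4) = 0.998440
x=1.100000, p=0.998440:
  k1 = f(1.100000, 0.998440) = 1.097387
  k2 = f(1.150000, 1.053309) = 1.216119
  k3 = f(1.150000, 1.059246) = 1.213507
  k4 = f(1.200000, 1.119790) = 1.336092
  p ← 0.998440 + (0.1/6)·(k1 + 2k2 + 2k3 + k4) = 1.119985
p(1.2) ≈ 1.1200

1.1200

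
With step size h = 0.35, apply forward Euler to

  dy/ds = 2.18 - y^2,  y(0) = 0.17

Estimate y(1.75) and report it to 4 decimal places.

Euler: y_{n+1} = y_n + h·f(s_n, y_n).
s=0.000000, y=0.170000: f=2.151100 → y ← 0.170000 + 0.35·2.151100 = 0.922885
s=0.350000, y=0.922885: f=1.328283 → y ← 0.922885 + 0.35·1.328283 = 1.387784
s=0.700000, y=1.387784: f=0.254055 → y ← 1.387784 + 0.35·0.254055 = 1.476703
s=1.050000, y=1.476703: f=-0.000653 → y ← 1.476703 + 0.35·(-0.000653) = 1.476475
s=1.400000, y=1.476475: f=0.000022 → y ← 1.476475 + 0.35·0.000022 = 1.476483
y(1.75) ≈ 1.4765

1.4765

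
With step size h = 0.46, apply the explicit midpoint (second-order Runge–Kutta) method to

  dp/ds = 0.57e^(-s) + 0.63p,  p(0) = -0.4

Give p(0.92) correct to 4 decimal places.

Midpoint: k1 = f(s_n, p_n); k2 = f(s_n + h/2, p_n + (h/2)·k1); p_{n+1} = p_n + h·k2.
s=0.000000, p=-0.400000:
  k1 = f(0.000000, -0.400000) = 0.318000
  k2 = f(0.230000, -0.326860) = 0.246962
  p ← -0.400000 + 0.46·0.246962 = -0.286397
s=0.460000, p=-0.286397:
  k1 = f(0.460000, -0.286397) = 0.179401
  k2 = f(0.690000, -0.245135) = 0.131463
  p ← -0.286397 + 0.46·0.131463 = -0.225924
p(0.92) ≈ -0.2259

-0.2259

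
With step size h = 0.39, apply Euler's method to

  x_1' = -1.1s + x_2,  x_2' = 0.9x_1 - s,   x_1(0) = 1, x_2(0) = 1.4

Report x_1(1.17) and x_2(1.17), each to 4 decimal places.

2.5622, 2.5610

Euler on (x_1,x_2): x_1_{n+1} = x_1_n + h·x_1', x_2_{n+1} = x_2_n + h·x_2'.
0.000000: (1.000000, 1.400000); f=(1.400000, 0.900000) → (1.546000, 1.751000)
0.390000: (1.546000, 1.751000); f=(1.322000, 1.001400) → (2.061580, 2.141546)
0.780000: (2.061580, 2.141546); f=(1.283546, 1.075422) → (2.562163, 2.560961)
(x_1(1.17), x_2(1.17)) ≈ (2.5622, 2.5610)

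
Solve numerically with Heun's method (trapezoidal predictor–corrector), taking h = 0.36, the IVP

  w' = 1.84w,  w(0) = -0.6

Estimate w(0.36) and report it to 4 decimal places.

-1.1291

Heun: k1 = f(t_n, w_n); k2 = f(t_n + h, w_n + h·k1); w_{n+1} = w_n + (h/2)·(k1 + k2).
t=0.000000, w=-0.600000:
  k1 = f(0.000000, -0.600000) = -1.104000
  k2 = f(0.360000, -0.997440) = -1.835290
  w ← -0.600000 + (0.36/2)·(-1.104000 + (-1.835290)) = -1.129072
w(0.36) ≈ -1.1291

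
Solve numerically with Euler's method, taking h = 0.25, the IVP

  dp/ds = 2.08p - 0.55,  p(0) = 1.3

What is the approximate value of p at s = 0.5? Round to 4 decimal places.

2.6570

Euler: p_{n+1} = p_n + h·f(s_n, p_n).
s=0.000000, p=1.300000: f=2.154000 → p ← 1.300000 + 0.25·2.154000 = 1.838500
s=0.250000, p=1.838500: f=3.274080 → p ← 1.838500 + 0.25·3.274080 = 2.657020
p(0.5) ≈ 2.6570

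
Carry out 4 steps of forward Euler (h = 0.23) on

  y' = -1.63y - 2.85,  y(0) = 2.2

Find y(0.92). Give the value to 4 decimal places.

Euler: y_{n+1} = y_n + h·f(s_n, y_n).
s=0.000000, y=2.200000: f=-6.436000 → y ← 2.200000 + 0.23·(-6.436000) = 0.719720
s=0.230000, y=0.719720: f=-4.023144 → y ← 0.719720 + 0.23·(-4.023144) = -0.205603
s=0.460000, y=-0.205603: f=-2.514867 → y ← -0.205603 + 0.23·(-2.514867) = -0.784022
s=0.690000, y=-0.784022: f=-1.572043 → y ← -0.784022 + 0.23·(-1.572043) = -1.145592
y(0.92) ≈ -1.1456

-1.1456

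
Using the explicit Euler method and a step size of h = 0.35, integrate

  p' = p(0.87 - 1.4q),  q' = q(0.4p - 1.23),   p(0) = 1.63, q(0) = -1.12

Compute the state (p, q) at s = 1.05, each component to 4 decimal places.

9.1525, -1.1583

Euler on (p,q): p_{n+1} = p_n + h·p', q_{n+1} = q_n + h·q'.
0.000000: (1.630000, -1.120000); f=(3.973940, 0.647360) → (3.020879, -0.893424)
0.350000: (3.020879, -0.893424); f=(6.406661, 0.019341) → (5.263210, -0.886655)
0.700000: (5.263210, -0.886655); f=(11.112302, -0.776075) → (9.152516, -1.158281)
(p(1.05), q(1.05)) ≈ (9.1525, -1.1583)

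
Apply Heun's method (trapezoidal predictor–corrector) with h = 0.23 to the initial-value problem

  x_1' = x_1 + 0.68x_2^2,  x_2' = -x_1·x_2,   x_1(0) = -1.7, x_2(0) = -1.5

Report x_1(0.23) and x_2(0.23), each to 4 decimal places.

-1.5791, -2.2105

Heun on (x_1,x_2): k1 = f(t_n, state_n); k2 = f(t_n + h, state_n + h·k1); state_{n+1} = state_n + (h/2)·(k1 + k2).
0.000000: (-1.700000, -1.500000)
  k1 = (-0.170000, -2.550000)
  predictor → (-1.739100, -2.086500)
  k2 = (1.221268, -3.628632)
  → (-1.579104, -2.210543)
(x_1(0.23), x_2(0.23)) ≈ (-1.5791, -2.2105)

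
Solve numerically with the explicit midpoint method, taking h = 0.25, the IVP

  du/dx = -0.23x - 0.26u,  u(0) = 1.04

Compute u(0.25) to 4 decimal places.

0.9674

Midpoint: k1 = f(x_n, u_n); k2 = f(x_n + h/2, u_n + (h/2)·k1); u_{n+1} = u_n + h·k2.
x=0.000000, u=1.040000:
  k1 = f(0.000000, 1.040000) = -0.270400
  k2 = f(0.125000, 1.006200) = -0.290362
  u ← 1.040000 + 0.25·(-0.290362) = 0.967410
u(0.25) ≈ 0.9674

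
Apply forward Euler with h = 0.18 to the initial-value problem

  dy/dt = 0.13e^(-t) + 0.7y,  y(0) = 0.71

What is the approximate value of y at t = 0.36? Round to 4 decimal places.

Euler: y_{n+1} = y_n + h·f(t_n, y_n).
t=0.000000, y=0.710000: f=0.627000 → y ← 0.710000 + 0.18·0.627000 = 0.822860
t=0.180000, y=0.822860: f=0.684587 → y ← 0.822860 + 0.18·0.684587 = 0.946086
y(0.36) ≈ 0.9461

0.9461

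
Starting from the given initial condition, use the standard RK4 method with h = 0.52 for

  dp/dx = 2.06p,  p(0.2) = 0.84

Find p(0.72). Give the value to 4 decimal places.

RK4: k1 = f(x_n, p_n); k2 = f(x_n + h/2, p_n + (h/2)·k1); k3 = f(x_n + h/2, p_n + (h/2)·k2); k4 = f(x_n + h, p_n + h·k3); p_{n+1} = p_n + (h/6)·(k1 + 2k2 + 2k3 + k4).
x=0.200000, p=0.840000:
  k1 = f(0.200000, 0.840000) = 1.730400
  k2 = f(0.460000, 1.289904) = 2.657202
  k3 = f(0.460000, 1.530873) = 3.153598
  k4 = f(0.720000, 2.479871) = 5.108534
  p ← 0.840000 + (0.52/6)·(k1 + 2k2 + 2k3 + k4) = 2.439913
p(0.72) ≈ 2.4399

2.4399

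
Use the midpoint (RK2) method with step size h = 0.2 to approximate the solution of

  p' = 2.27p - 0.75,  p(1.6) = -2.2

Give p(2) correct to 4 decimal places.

Midpoint: k1 = f(x_n, p_n); k2 = f(x_n + h/2, p_n + (h/2)·k1); p_{n+1} = p_n + h·k2.
x=1.600000, p=-2.200000:
  k1 = f(1.600000, -2.200000) = -5.744000
  k2 = f(1.700000, -2.774400) = -7.047888
  p ← -2.200000 + 0.2·(-7.047888) = -3.609578
x=1.800000, p=-3.609578:
  k1 = f(1.800000, -3.609578) = -8.943741
  k2 = f(1.900000, -4.503952) = -10.973970
  p ← -3.609578 + 0.2·(-10.973970) = -5.804372
p(2) ≈ -5.8044

-5.8044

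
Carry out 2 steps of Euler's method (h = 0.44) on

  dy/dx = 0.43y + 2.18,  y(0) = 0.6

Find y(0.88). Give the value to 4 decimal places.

Euler: y_{n+1} = y_n + h·f(x_n, y_n).
x=0.000000, y=0.600000: f=2.438000 → y ← 0.600000 + 0.44·2.438000 = 1.672720
x=0.440000, y=1.672720: f=2.899270 → y ← 1.672720 + 0.44·2.899270 = 2.948399
y(0.88) ≈ 2.9484

2.9484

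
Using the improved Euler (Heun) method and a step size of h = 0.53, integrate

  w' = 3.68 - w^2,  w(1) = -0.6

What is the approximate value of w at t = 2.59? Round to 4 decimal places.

1.1804

Heun: k1 = f(t_n, w_n); k2 = f(t_n + h, w_n + h·k1); w_{n+1} = w_n + (h/2)·(k1 + k2).
t=1.000000, w=-0.600000:
  k1 = f(1.000000, -0.600000) = 3.320000
  k2 = f(1.530000, 1.159600) = 2.335328
  w ← -0.600000 + (0.53/2)·(3.320000 + 2.335328) = 0.898662
t=1.530000, w=0.898662:
  k1 = f(1.530000, 0.898662) = 2.872407
  k2 = f(2.060000, 2.421037) = -2.181423
  w ← 0.898662 + (0.53/2)·(2.872407 + (-2.181423)) = 1.081773
t=2.060000, w=1.081773:
  k1 = f(2.060000, 1.081773) = 2.509768
  k2 = f(2.590000, 2.411950) = -2.137501
  w ← 1.081773 + (0.53/2)·(2.509768 + (-2.137501)) = 1.180423
w(2.59) ≈ 1.1804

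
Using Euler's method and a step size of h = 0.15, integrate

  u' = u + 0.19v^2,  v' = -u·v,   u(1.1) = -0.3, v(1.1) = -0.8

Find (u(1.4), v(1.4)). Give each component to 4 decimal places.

-0.3559, -0.8770

Euler on (u,v): u_{n+1} = u_n + h·u', v_{n+1} = v_n + h·v'.
1.100000: (-0.300000, -0.800000); f=(-0.178400, -0.240000) → (-0.326760, -0.836000)
1.250000: (-0.326760, -0.836000); f=(-0.193970, -0.273171) → (-0.355855, -0.876976)
(u(1.4), v(1.4)) ≈ (-0.3559, -0.8770)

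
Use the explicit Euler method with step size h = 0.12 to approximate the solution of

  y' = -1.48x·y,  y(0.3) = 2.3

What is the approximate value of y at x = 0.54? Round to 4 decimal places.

Euler: y_{n+1} = y_n + h·f(x_n, y_n).
x=0.300000, y=2.300000: f=-1.021200 → y ← 2.300000 + 0.12·(-1.021200) = 2.177456
x=0.420000, y=2.177456: f=-1.353507 → y ← 2.177456 + 0.12·(-1.353507) = 2.015035
y(0.54) ≈ 2.0150

2.0150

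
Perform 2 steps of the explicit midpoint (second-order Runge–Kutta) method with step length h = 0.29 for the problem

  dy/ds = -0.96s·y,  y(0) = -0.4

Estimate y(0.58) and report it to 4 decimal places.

Midpoint: k1 = f(s_n, y_n); k2 = f(s_n + h/2, y_n + (h/2)·k1); y_{n+1} = y_n + h·k2.
s=0.000000, y=-0.400000:
  k1 = f(0.000000, -0.400000) = 0.000000
  k2 = f(0.145000, -0.400000) = 0.055680
  y ← -0.400000 + 0.29·0.055680 = -0.383853
s=0.290000, y=-0.383853:
  k1 = f(0.290000, -0.383853) = 0.106865
  k2 = f(0.435000, -0.368357) = 0.153826
  y ← -0.383853 + 0.29·0.153826 = -0.339243
y(0.58) ≈ -0.3392

-0.3392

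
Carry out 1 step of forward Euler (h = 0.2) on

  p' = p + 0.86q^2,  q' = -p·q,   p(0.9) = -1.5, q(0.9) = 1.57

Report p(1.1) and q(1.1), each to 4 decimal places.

Euler on (p,q): p_{n+1} = p_n + h·p', q_{n+1} = q_n + h·q'.
0.900000: (-1.500000, 1.570000); f=(0.619814, 2.355000) → (-1.376037, 2.041000)
(p(1.1), q(1.1)) ≈ (-1.3760, 2.0410)

-1.3760, 2.0410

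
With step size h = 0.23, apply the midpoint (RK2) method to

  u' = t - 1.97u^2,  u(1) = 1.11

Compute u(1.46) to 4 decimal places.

Midpoint: k1 = f(t_n, u_n); k2 = f(t_n + h/2, u_n + (h/2)·k1); u_{n+1} = u_n + h·k2.
t=1.000000, u=1.110000:
  k1 = f(1.000000, 1.110000) = -1.427237
  k2 = f(1.115000, 0.945868) = -0.647492
  u ← 1.110000 + 0.23·(-0.647492) = 0.961077
t=1.230000, u=0.961077:
  k1 = f(1.230000, 0.961077) = -0.589628
  k2 = f(1.345000, 0.893270) = -0.226924
  u ← 0.961077 + 0.23·(-0.226924) = 0.908884
u(1.46) ≈ 0.9089

0.9089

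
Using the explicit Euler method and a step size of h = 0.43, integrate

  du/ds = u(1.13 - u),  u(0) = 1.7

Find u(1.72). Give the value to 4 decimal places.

Euler: u_{n+1} = u_n + h·f(s_n, u_n).
s=0.000000, u=1.700000: f=-0.969000 → u ← 1.700000 + 0.43·(-0.969000) = 1.283330
s=0.430000, u=1.283330: f=-0.196773 → u ← 1.283330 + 0.43·(-0.196773) = 1.198718
s=0.860000, u=1.198718: f=-0.082373 → u ← 1.198718 + 0.43·(-0.082373) = 1.163297
s=1.290000, u=1.163297: f=-0.038735 → u ← 1.163297 + 0.43·(-0.038735) = 1.146641
u(1.72) ≈ 1.1466

1.1466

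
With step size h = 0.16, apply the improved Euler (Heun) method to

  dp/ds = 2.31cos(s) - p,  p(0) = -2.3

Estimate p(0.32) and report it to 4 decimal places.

-1.0561

Heun: k1 = f(s_n, p_n); k2 = f(s_n + h, p_n + h·k1); p_{n+1} = p_n + (h/2)·(k1 + k2).
s=0.000000, p=-2.300000:
  k1 = f(0.000000, -2.300000) = 4.610000
  k2 = f(0.160000, -1.562400) = 3.842895
  p ← -2.300000 + (0.16/2)·(4.610000 + 3.842895) = -1.623768
s=0.160000, p=-1.623768:
  k1 = f(0.160000, -1.623768) = 3.904263
  k2 = f(0.320000, -0.999086) = 3.191820
  p ← -1.623768 + (0.16/2)·(3.904263 + 3.191820) = -1.056082
p(0.32) ≈ -1.0561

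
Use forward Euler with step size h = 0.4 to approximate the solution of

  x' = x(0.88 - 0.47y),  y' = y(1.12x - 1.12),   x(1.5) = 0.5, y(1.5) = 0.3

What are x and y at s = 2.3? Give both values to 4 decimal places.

0.8475, 0.1961

Euler on (x,y): x_{n+1} = x_n + h·x', y_{n+1} = y_n + h·y'.
1.500000: (0.500000, 0.300000); f=(0.369500, -0.168000) → (0.647800, 0.232800)
1.900000: (0.647800, 0.232800); f=(0.499184, -0.091831) → (0.847474, 0.196068)
(x(2.3), y(2.3)) ≈ (0.8475, 0.1961)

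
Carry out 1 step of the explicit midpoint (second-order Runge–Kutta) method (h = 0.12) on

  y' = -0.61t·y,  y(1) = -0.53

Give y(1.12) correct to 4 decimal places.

-0.4904

Midpoint: k1 = f(t_n, y_n); k2 = f(t_n + h/2, y_n + (h/2)·k1); y_{n+1} = y_n + h·k2.
t=1.000000, y=-0.530000:
  k1 = f(1.000000, -0.530000) = 0.323300
  k2 = f(1.060000, -0.510602) = 0.330155
  y ← -0.530000 + 0.12·0.330155 = -0.490381
y(1.12) ≈ -0.4904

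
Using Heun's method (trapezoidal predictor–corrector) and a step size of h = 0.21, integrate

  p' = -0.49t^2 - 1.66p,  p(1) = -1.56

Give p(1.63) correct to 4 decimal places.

-0.9318

Heun: k1 = f(t_n, p_n); k2 = f(t_n + h, p_n + h·k1); p_{n+1} = p_n + (h/2)·(k1 + k2).
t=1.000000, p=-1.560000:
  k1 = f(1.000000, -1.560000) = 2.099600
  k2 = f(1.210000, -1.119084) = 1.140270
  p ← -1.560000 + (0.21/2)·(2.099600 + 1.140270) = -1.219814
t=1.210000, p=-1.219814:
  k1 = f(1.210000, -1.219814) = 1.307482
  k2 = f(1.420000, -0.945242) = 0.581067
  p ← -1.219814 + (0.21/2)·(1.307482 + 0.581067) = -1.021516
t=1.420000, p=-1.021516:
  k1 = f(1.420000, -1.021516) = 0.707681
  k2 = f(1.630000, -0.872903) = 0.147138
  p ← -1.021516 + (0.21/2)·(0.707681 + 0.147138) = -0.931760
p(1.63) ≈ -0.9318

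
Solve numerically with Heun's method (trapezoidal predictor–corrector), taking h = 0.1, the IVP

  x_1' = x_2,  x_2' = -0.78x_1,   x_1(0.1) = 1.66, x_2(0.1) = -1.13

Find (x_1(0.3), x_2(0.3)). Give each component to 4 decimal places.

Heun on (x_1,x_2): k1 = f(s_n, state_n); k2 = f(s_n + h, state_n + h·k1); state_{n+1} = state_n + (h/2)·(k1 + k2).
0.100000: (1.660000, -1.130000)
  k1 = (-1.130000, -1.294800)
  predictor → (1.547000, -1.259480)
  k2 = (-1.259480, -1.206660)
  → (1.540526, -1.255073)
0.200000: (1.540526, -1.255073)
  k1 = (-1.255073, -1.201610)
  predictor → (1.415019, -1.375234)
  k2 = (-1.375234, -1.103715)
  → (1.409011, -1.370339)
(x_1(0.3), x_2(0.3)) ≈ (1.4090, -1.3703)

1.4090, -1.3703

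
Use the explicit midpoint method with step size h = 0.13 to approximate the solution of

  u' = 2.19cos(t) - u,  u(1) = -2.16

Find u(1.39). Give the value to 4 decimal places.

Midpoint: k1 = f(t_n, u_n); k2 = f(t_n + h/2, u_n + (h/2)·k1); u_{n+1} = u_n + h·k2.
t=1.000000, u=-2.160000:
  k1 = f(1.000000, -2.160000) = 3.343262
  k2 = f(1.065000, -1.942688) = 3.003752
  u ← -2.160000 + 0.13·3.003752 = -1.769512
t=1.130000, u=-1.769512:
  k1 = f(1.130000, -1.769512) = 2.703897
  k2 = f(1.195000, -1.593759) = 2.397518
  u ← -1.769512 + 0.13·2.397518 = -1.457835
t=1.260000, u=-1.457835:
  k1 = f(1.260000, -1.457835) = 2.127574
  k2 = f(1.325000, -1.319543) = 1.852433
  u ← -1.457835 + 0.13·1.852433 = -1.217019
u(1.39) ≈ -1.2170

-1.2170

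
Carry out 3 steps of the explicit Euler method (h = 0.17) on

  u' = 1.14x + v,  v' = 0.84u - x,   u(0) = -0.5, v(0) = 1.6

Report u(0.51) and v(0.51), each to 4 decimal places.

0.3801, 1.4186

Euler on (u,v): u_{n+1} = u_n + h·u', v_{n+1} = v_n + h·v'.
0.000000: (-0.500000, 1.600000); f=(1.600000, -0.420000) → (-0.228000, 1.528600)
0.170000: (-0.228000, 1.528600); f=(1.722400, -0.361520) → (0.064808, 1.467142)
0.340000: (0.064808, 1.467142); f=(1.854742, -0.285561) → (0.380114, 1.418596)
(u(0.51), v(0.51)) ≈ (0.3801, 1.4186)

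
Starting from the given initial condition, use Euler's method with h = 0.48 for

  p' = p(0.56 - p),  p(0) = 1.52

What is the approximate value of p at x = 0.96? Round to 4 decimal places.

0.7175

Euler: p_{n+1} = p_n + h·f(x_n, p_n).
x=0.000000, p=1.520000: f=-1.459200 → p ← 1.520000 + 0.48·(-1.459200) = 0.819584
x=0.480000, p=0.819584: f=-0.212751 → p ← 0.819584 + 0.48·(-0.212751) = 0.717464
p(0.96) ≈ 0.7175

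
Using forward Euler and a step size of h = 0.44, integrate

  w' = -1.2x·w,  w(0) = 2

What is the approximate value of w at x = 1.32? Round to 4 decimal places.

0.8220

Euler: w_{n+1} = w_n + h·f(x_n, w_n).
x=0.000000, w=2.000000: f=0.000000 → w ← 2.000000 + 0.44·0.000000 = 2.000000
x=0.440000, w=2.000000: f=-1.056000 → w ← 2.000000 + 0.44·(-1.056000) = 1.535360
x=0.880000, w=1.535360: f=-1.621340 → w ← 1.535360 + 0.44·(-1.621340) = 0.821970
w(1.32) ≈ 0.8220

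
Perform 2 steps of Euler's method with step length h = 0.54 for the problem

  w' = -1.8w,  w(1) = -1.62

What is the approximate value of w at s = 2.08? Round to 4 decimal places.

Euler: w_{n+1} = w_n + h·f(s_n, w_n).
s=1.000000, w=-1.620000: f=2.916000 → w ← -1.620000 + 0.54·2.916000 = -0.045360
s=1.540000, w=-0.045360: f=0.081648 → w ← -0.045360 + 0.54·0.081648 = -0.001270
w(2.08) ≈ -0.0013

-0.0013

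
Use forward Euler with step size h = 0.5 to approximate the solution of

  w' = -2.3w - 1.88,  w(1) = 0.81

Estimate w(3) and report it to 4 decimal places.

Euler: w_{n+1} = w_n + h·f(t_n, w_n).
t=1.000000, w=0.810000: f=-3.743000 → w ← 0.810000 + 0.5·(-3.743000) = -1.061500
t=1.500000, w=-1.061500: f=0.561450 → w ← -1.061500 + 0.5·0.561450 = -0.780775
t=2.000000, w=-0.780775: f=-0.084218 → w ← -0.780775 + 0.5·(-0.084218) = -0.822884
t=2.500000, w=-0.822884: f=0.012633 → w ← -0.822884 + 0.5·0.012633 = -0.816567
w(3) ≈ -0.8166

-0.8166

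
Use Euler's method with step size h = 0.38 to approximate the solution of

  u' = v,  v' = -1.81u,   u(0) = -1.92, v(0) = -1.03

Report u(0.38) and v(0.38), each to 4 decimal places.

-2.3114, 0.2906

Euler on (u,v): u_{n+1} = u_n + h·u', v_{n+1} = v_n + h·v'.
0.000000: (-1.920000, -1.030000); f=(-1.030000, 3.475200) → (-2.311400, 0.290576)
(u(0.38), v(0.38)) ≈ (-2.3114, 0.2906)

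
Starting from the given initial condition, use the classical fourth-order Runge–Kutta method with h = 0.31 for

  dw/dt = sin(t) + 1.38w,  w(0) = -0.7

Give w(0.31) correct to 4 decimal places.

RK4: k1 = f(t_n, w_n); k2 = f(t_n + h/2, w_n + (h/2)·k1); k3 = f(t_n + h/2, w_n + (h/2)·k2); k4 = f(t_n + h, w_n + h·k3); w_{n+1} = w_n + (h/6)·(k1 + 2k2 + 2k3 + k4).
t=0.000000, w=-0.700000:
  k1 = f(0.000000, -0.700000) = -0.966000
  k2 = f(0.155000, -0.849730) = -1.018247
  k3 = f(0.155000, -0.857828) = -1.029423
  k4 = f(0.310000, -1.019121) = -1.101329
  w ← -0.700000 + (0.31/6)·(k1 + 2k2 + 2k3 + k4) = -1.018405
w(0.31) ≈ -1.0184

-1.0184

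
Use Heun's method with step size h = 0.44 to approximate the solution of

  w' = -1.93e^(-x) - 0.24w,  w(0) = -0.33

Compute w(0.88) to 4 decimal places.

Heun: k1 = f(x_n, w_n); k2 = f(x_n + h, w_n + h·k1); w_{n+1} = w_n + (h/2)·(k1 + k2).
x=0.000000, w=-0.330000:
  k1 = f(0.000000, -0.330000) = -1.850800
  k2 = f(0.440000, -1.144352) = -0.968346
  w ← -0.330000 + (0.44/2)·(-1.850800 + (-0.968346)) = -0.950212
x=0.440000, w=-0.950212:
  k1 = f(0.440000, -0.950212) = -1.014939
  k2 = f(0.880000, -1.396785) = -0.465303
  w ← -0.950212 + (0.44/2)·(-1.014939 + (-0.465303)) = -1.275865
w(0.88) ≈ -1.2759

-1.2759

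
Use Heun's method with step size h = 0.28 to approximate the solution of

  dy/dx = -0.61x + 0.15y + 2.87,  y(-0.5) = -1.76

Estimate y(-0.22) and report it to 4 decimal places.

Heun: k1 = f(x_n, y_n); k2 = f(x_n + h, y_n + h·k1); y_{n+1} = y_n + (h/2)·(k1 + k2).
x=-0.500000, y=-1.760000:
  k1 = f(-0.500000, -1.760000) = 2.911000
  k2 = f(-0.220000, -0.944920) = 2.862462
  y ← -1.760000 + (0.28/2)·(2.911000 + 2.862462) = -0.951715
y(-0.22) ≈ -0.9517

-0.9517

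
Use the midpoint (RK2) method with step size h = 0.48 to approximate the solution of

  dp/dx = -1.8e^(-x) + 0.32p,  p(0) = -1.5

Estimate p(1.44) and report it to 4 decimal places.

Midpoint: k1 = f(x_n, p_n); k2 = f(x_n + h/2, p_n + (h/2)·k1); p_{n+1} = p_n + h·k2.
x=0.000000, p=-1.500000:
  k1 = f(0.000000, -1.500000) = -2.280000
  k2 = f(0.240000, -2.047200) = -2.071034
  p ← -1.500000 + 0.48·(-2.071034) = -2.494096
x=0.480000, p=-2.494096:
  k1 = f(0.480000, -2.494096) = -1.911921
  k2 = f(0.720000, -2.952957) = -1.821100
  p ← -2.494096 + 0.48·(-1.821100) = -3.368225
x=0.960000, p=-3.368225:
  k1 = f(0.960000, -3.368225) = -1.767039
  k2 = f(1.200000, -3.792314) = -1.755690
  p ← -3.368225 + 0.48·(-1.755690) = -4.210956
p(1.44) ≈ -4.2110

-4.2110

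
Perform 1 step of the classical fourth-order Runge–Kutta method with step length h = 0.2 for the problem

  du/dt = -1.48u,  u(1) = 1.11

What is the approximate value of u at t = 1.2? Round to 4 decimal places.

RK4: k1 = f(t_n, u_n); k2 = f(t_n + h/2, u_n + (h/2)·k1); k3 = f(t_n + h/2, u_n + (h/2)·k2); k4 = f(t_n + h, u_n + h·k3); u_{n+1} = u_n + (h/6)·(k1 + 2k2 + 2k3 + k4).
t=1.000000, u=1.110000:
  k1 = f(1.000000, 1.110000) = -1.642800
  k2 = f(1.100000, 0.945720) = -1.399666
  k3 = f(1.100000, 0.970033) = -1.435649
  k4 = f(1.200000, 0.822870) = -1.217848
  u ← 1.110000 + (0.2/6)·(k1 + 2k2 + 2k3 + k4) = 0.825624
u(1.2) ≈ 0.8256

0.8256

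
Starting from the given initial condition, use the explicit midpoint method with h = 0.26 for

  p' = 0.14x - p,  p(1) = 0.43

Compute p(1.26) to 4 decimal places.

0.3691

Midpoint: k1 = f(x_n, p_n); k2 = f(x_n + h/2, p_n + (h/2)·k1); p_{n+1} = p_n + h·k2.
x=1.000000, p=0.430000:
  k1 = f(1.000000, 0.430000) = -0.290000
  k2 = f(1.130000, 0.392300) = -0.234100
  p ← 0.430000 + 0.26·(-0.234100) = 0.369134
p(1.26) ≈ 0.3691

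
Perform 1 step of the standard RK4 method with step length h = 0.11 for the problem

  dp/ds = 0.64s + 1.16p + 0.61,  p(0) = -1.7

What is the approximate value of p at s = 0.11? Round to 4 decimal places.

-1.8558

RK4: k1 = f(s_n, p_n); k2 = f(s_n + h/2, p_n + (h/2)·k1); k3 = f(s_n + h/2, p_n + (h/2)·k2); k4 = f(s_n + h, p_n + h·k3); p_{n+1} = p_n + (h/6)·(k1 + 2k2 + 2k3 + k4).
s=0.000000, p=-1.700000:
  k1 = f(0.000000, -1.700000) = -1.362000
  k2 = f(0.055000, -1.774910) = -1.413696
  k3 = f(0.055000, -1.777753) = -1.416994
  k4 = f(0.110000, -1.855869) = -1.472408
  p ← -1.700000 + (0.11/6)·(k1 + 2k2 + 2k3 + k4) = -1.855756
p(0.11) ≈ -1.8558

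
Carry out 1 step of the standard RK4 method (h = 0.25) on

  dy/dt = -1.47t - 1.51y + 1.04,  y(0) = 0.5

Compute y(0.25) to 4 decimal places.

0.5186

RK4: k1 = f(t_n, y_n); k2 = f(t_n + h/2, y_n + (h/2)·k1); k3 = f(t_n + h/2, y_n + (h/2)·k2); k4 = f(t_n + h, y_n + h·k3); y_{n+1} = y_n + (h/6)·(k1 + 2k2 + 2k3 + k4).
t=0.000000, y=0.500000:
  k1 = f(0.000000, 0.500000) = 0.285000
  k2 = f(0.125000, 0.535625) = 0.047456
  k3 = f(0.125000, 0.505932) = 0.092293
  k4 = f(0.250000, 0.523073) = -0.117340
  y ← 0.500000 + (0.25/6)·(k1 + 2k2 + 2k3 + k4) = 0.518632
y(0.25) ≈ 0.5186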